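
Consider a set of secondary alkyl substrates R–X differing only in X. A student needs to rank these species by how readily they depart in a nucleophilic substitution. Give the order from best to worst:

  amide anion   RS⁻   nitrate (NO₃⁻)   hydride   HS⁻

nitrate (NO₃⁻) > HS⁻ > RS⁻ > hydride > amide anion

Leaving-group ability tracks the stability of the departed species; conjugate-acid pKₐ is the usual yardstick (lower pKₐ → better LG).
nitrate (NO₃⁻): pKₐ(HNO₃) ≈ -1.3
HS⁻: pKₐ(H₂S) ≈ 7 — larger and more polarisable than the oxygen analogue
RS⁻: pKₐ(RSH (a thiol)) ≈ 10.5
hydride: pKₐ(H₂) ≈ 36 — extremely strong base; leaves only in special hydride-transfer contexts
amide anion: pKₐ(NH₃) ≈ 38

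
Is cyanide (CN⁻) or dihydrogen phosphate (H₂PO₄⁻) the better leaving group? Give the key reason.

dihydrogen phosphate (H₂PO₄⁻) is the better leaving group.
pKₐ(H₃PO₄) ≈ 2.1 versus pKₐ(HCN) ≈ 9.2: dihydrogen phosphate (H₂PO₄⁻) is the much weaker base.
Moderate base; biological leaving group after further activation.

dihydrogen phosphate (H₂PO₄⁻)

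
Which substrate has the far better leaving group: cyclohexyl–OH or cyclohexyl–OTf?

From cyclohexyl–OH the departing group would be OH⁻ (pKₐ(H₂O) ≈ 15.7). Strong base; essentially never leaves without prior activation.
From cyclohexyl–OTf the leaving group is OTf⁻ (pKₐ(CF₃SO₃H (triflic acid)) ≈ -14). Charge spread over three oxygens and a CF₃ group; the premier leaving group in synthesis.
(In practice cyclohexyl–OTf is made from cyclohexyl–OH by treatment with Tf₂O / 2,6-lutidine, converting the hydroxyl into a triflate.)

cyclohexyl–OTf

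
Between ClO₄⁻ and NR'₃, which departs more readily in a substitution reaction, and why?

ClO₄⁻ is the better leaving group.
pKₐ(HClO₄) ≈ -10 versus pKₐ(R'₃NH⁺) ≈ 10.7: ClO₄⁻ is the much weaker base.
Extremely weak base; rarely used for safety reasons.

ClO₄⁻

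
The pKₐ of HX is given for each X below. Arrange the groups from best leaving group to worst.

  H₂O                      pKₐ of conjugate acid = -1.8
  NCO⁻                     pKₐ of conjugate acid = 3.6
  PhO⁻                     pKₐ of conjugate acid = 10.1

Lower conjugate-acid pKₐ ⇒ weaker base ⇒ better leaving group.
Sorting by the given values: H₂O (-1.8), NCO⁻ (3.6), PhO⁻ (10.1).

H₂O > NCO⁻ > PhO⁻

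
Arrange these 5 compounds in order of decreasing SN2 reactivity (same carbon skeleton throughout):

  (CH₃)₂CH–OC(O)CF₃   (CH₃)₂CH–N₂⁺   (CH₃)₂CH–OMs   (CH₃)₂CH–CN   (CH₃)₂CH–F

The skeletons are identical, so relative rate is governed entirely by leaving-group ability.
Leaving-group ability tracks the stability of the departed species; conjugate-acid pKₐ is the usual yardstick (lower pKₐ → better LG).
(CH₃)₂CH–N₂⁺ loses N₂: no meaningful conjugate acid; N₂ departs as an exceptionally stable neutral molecule
(CH₃)₂CH–OMs loses OMs⁻: pKₐ(CH₃SO₃H (MsOH)) ≈ -1.9
(CH₃)₂CH–OC(O)CF₃ loses CF₃COO⁻: pKₐ(CF₃COOH) ≈ 0.2
(CH₃)₂CH–F loses F⁻: pKₐ(HF) ≈ 3.2
(CH₃)₂CH–CN loses CN⁻: pKₐ(HCN) ≈ 9.2

(CH₃)₂CH–N₂⁺ > (CH₃)₂CH–OMs > (CH₃)₂CH–OC(O)CF₃ > (CH₃)₂CH–F > (CH₃)₂CH–CN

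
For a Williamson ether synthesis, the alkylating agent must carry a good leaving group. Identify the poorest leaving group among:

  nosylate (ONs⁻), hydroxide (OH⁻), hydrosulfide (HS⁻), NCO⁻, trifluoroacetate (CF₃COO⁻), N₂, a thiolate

hydroxide (OH⁻)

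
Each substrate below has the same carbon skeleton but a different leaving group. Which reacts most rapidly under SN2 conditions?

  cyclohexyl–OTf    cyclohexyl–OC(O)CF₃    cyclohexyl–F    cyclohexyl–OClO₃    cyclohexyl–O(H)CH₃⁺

cyclohexyl–OTf

The skeletons are identical, so relative rate is governed entirely by leaving-group ability.
The more stable X⁻ (or X) is on its own — i.e. the weaker a base it is — the better a leaving group it makes.
cyclohexyl–OTf loses OTf⁻: pKₐ(CF₃SO₃H (triflic acid)) ≈ -14
cyclohexyl–OClO₃ loses ClO₄⁻: pKₐ(HClO₄) ≈ -10
cyclohexyl–O(H)CH₃⁺ loses R'OH: pKₐ(R'OH₂⁺) ≈ -2.4
cyclohexyl–OC(O)CF₃ loses CF₃COO⁻: pKₐ(CF₃COOH) ≈ 0.2
cyclohexyl–F loses F⁻: pKₐ(HF) ≈ 3.2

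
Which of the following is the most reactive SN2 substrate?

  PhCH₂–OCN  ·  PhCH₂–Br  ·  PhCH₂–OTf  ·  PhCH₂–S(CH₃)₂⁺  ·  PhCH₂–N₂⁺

With the same alkyl group throughout, only the leaving group differentiates the rates.
Leaving-group ability tracks the stability of the departed species; conjugate-acid pKₐ is the usual yardstick (lower pKₐ → better LG).
PhCH₂–N₂⁺ loses N₂: no meaningful conjugate acid; N₂ departs as an exceptionally stable neutral molecule
PhCH₂–OTf loses OTf⁻: pKₐ(CF₃SO₃H (triflic acid)) ≈ -14
PhCH₂–Br loses Br⁻: pKₐ(HBr) ≈ -9
PhCH₂–S(CH₃)₂⁺ loses SR'₂: pKₐ(R'₂SH⁺) ≈ -7
PhCH₂–OCN loses NCO⁻: pKₐ(HOCN) ≈ 3.5

PhCH₂–N₂⁺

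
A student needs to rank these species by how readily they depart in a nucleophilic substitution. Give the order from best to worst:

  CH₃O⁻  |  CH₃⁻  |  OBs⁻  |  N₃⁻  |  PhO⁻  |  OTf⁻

OTf⁻: pKₐ(CF₃SO₃H (triflic acid)) ≈ -14
OBs⁻: pKₐ(p-BrC₆H₄SO₃H) ≈ -2.8
N₃⁻: pKₐ(HN₃) ≈ 4.7 — linear, resonance-stabilised
PhO⁻: pKₐ(C₆H₅OH (phenol)) ≈ 10 — resonance into the ring helps, but still a poor LG
CH₃O⁻: pKₐ(CH₃OH) ≈ 15.5 — strong base; alkoxides do not leave unassisted
CH₃⁻: pKₐ(CH₄) ≈ 48

OTf⁻ > OBs⁻ > N₃⁻ > PhO⁻ > CH₃O⁻ > CH₃⁻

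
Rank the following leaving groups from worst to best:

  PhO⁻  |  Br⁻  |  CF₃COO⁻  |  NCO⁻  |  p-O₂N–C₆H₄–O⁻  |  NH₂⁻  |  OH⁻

A good leaving group is a weak base: the lower the pKₐ of its conjugate acid, the more readily it departs.
Br⁻: pKₐ(HBr) ≈ -9
CF₃COO⁻: pKₐ(CF₃COOH) ≈ 0.2 — strongly electron-withdrawing CF₃ stabilises the carboxylate
NCO⁻: pKₐ(HOCN) ≈ 3.5
p-O₂N–C₆H₄–O⁻: pKₐ(p-nitrophenol) ≈ 7.2
PhO⁻: pKₐ(C₆H₅OH (phenol)) ≈ 10 — resonance into the ring helps, but still a poor LG
OH⁻: pKₐ(H₂O) ≈ 15.7
NH₂⁻: pKₐ(NH₃) ≈ 38 — extremely strong base; never a leaving group
The question asks for worst first, so the sequence is read in increasing leaving-group ability.

NH₂⁻ < OH⁻ < PhO⁻ < p-O₂N–C₆H₄–O⁻ < NCO⁻ < CF₃COO⁻ < Br⁻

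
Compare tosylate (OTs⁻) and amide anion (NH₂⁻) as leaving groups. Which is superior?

tosylate (OTs⁻)

tosylate (OTs⁻) is the better leaving group.
pKₐ(p-CH₃C₆H₄SO₃H (TsOH)) ≈ -2.8 versus pKₐ(NH₃) ≈ 38: tosylate (OTs⁻) is the much weaker base.
Resonance-delocalised arenesulfonate.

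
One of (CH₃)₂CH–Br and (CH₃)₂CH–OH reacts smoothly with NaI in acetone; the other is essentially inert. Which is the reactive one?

(CH₃)₂CH–Br

From (CH₃)₂CH–OH the departing group would be OH⁻ (pKₐ(H₂O) ≈ 15.7). Strong base; essentially never leaves without prior activation.
From (CH₃)₂CH–Br the leaving group is Br⁻ (pKₐ(HBr) ≈ -9). Weak base; good leaving group.
(In practice (CH₃)₂CH–Br is made from (CH₃)₂CH–OH by treatment with PBr₃, replacing the hydroxyl with bromide.)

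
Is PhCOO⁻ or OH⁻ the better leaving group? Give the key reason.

PhCOO⁻ is the better leaving group.
pKₐ(C₆H₅COOH) ≈ 4.2 versus pKₐ(H₂O) ≈ 15.7: PhCOO⁻ is the much weaker base.
Aryl carboxylate.

PhCOO⁻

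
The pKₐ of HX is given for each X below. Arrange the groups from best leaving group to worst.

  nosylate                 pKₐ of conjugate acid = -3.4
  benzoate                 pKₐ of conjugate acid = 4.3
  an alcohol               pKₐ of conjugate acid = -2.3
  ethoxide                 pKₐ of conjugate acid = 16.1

nosylate > an alcohol > benzoate > ethoxide

Lower conjugate-acid pKₐ ⇒ weaker base ⇒ better leaving group.
Sorting by the given values: nosylate (-3.4), an alcohol (-2.3), benzoate (4.3), ethoxide (16.1).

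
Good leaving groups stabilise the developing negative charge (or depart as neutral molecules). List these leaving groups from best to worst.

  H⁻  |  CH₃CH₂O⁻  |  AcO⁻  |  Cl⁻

Cl⁻ > AcO⁻ > CH₃CH₂O⁻ > H⁻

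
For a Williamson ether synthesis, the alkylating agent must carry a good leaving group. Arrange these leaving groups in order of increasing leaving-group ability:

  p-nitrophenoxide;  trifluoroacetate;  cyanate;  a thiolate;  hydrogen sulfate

a thiolate < p-nitrophenoxide < cyanate < trifluoroacetate < hydrogen sulfate

The more stable X⁻ (or X) is on its own — i.e. the weaker a base it is — the better a leaving group it makes.
hydrogen sulfate: pKₐ(H₂SO₄) ≈ -3
trifluoroacetate: pKₐ(CF₃COOH) ≈ 0.2
cyanate: pKₐ(HOCN) ≈ 3.5
p-nitrophenoxide: pKₐ(p-nitrophenol) ≈ 7.2
a thiolate: pKₐ(RSH (a thiol)) ≈ 10.5
The question asks for worst first, so the sequence is read in increasing leaving-group ability.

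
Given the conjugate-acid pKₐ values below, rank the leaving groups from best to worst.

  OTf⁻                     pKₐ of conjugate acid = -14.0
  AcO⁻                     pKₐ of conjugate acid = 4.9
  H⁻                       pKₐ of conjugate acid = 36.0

Lower conjugate-acid pKₐ ⇒ weaker base ⇒ better leaving group.
Sorting by the given values: OTf⁻ (-14.0), AcO⁻ (4.9), H⁻ (36.0).

OTf⁻ > AcO⁻ > H⁻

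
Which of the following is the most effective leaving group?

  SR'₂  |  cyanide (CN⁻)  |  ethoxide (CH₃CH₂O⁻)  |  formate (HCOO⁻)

SR'₂: pKₐ(R'₂SH⁺) ≈ -7
formate (HCOO⁻): pKₐ(HCOOH) ≈ 3.8
cyanide (CN⁻): pKₐ(HCN) ≈ 9.2
ethoxide (CH₃CH₂O⁻): pKₐ(CH₃CH₂OH) ≈ 16

SR'₂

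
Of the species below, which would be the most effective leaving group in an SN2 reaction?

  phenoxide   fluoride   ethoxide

fluoride: pKₐ(HF) ≈ 3.2
phenoxide: pKₐ(C₆H₅OH (phenol)) ≈ 10
ethoxide: pKₐ(CH₃CH₂OH) ≈ 16

fluoride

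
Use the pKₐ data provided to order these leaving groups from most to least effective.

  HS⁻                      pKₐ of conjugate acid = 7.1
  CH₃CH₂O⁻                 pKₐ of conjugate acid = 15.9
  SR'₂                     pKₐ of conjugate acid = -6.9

Lower conjugate-acid pKₐ ⇒ weaker base ⇒ better leaving group.
Sorting by the given values: SR'₂ (-6.9), HS⁻ (7.1), CH₃CH₂O⁻ (15.9).

SR'₂ > HS⁻ > CH₃CH₂O⁻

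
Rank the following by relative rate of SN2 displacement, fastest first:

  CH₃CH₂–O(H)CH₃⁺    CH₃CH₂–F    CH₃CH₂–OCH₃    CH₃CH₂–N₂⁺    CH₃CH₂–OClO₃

Same R in every case — rank the leaving groups.
The more stable X⁻ (or X) is on its own — i.e. the weaker a base it is — the better a leaving group it makes.
CH₃CH₂–N₂⁺ loses N₂: no meaningful conjugate acid; N₂ departs as an exceptionally stable neutral molecule
CH₃CH₂–OClO₃ loses ClO₄⁻: pKₐ(HClO₄) ≈ -10
CH₃CH₂–O(H)CH₃⁺ loses R'OH: pKₐ(R'OH₂⁺) ≈ -2.4
CH₃CH₂–F loses F⁻: pKₐ(HF) ≈ 3.2
CH₃CH₂–OCH₃ loses CH₃O⁻: pKₐ(CH₃OH) ≈ 15.5

CH₃CH₂–N₂⁺ > CH₃CH₂–OClO₃ > CH₃CH₂–O(H)CH₃⁺ > CH₃CH₂–F > CH₃CH₂–OCH₃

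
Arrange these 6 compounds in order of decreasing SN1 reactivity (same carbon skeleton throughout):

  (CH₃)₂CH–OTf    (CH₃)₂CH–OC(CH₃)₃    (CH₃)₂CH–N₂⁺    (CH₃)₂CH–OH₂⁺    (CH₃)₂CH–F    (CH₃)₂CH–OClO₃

(CH₃)₂CH–N₂⁺ > (CH₃)₂CH–OTf > (CH₃)₂CH–OClO₃ > (CH₃)₂CH–OH₂⁺ > (CH₃)₂CH–F > (CH₃)₂CH–OC(CH₃)₃

Identical carbon frameworks mean the comparison reduces to leaving-group quality.
The more stable X⁻ (or X) is on its own — i.e. the weaker a base it is — the better a leaving group it makes.
(CH₃)₂CH–N₂⁺ loses N₂: no meaningful conjugate acid; N₂ departs as an exceptionally stable neutral molecule
(CH₃)₂CH–OTf loses OTf⁻: pKₐ(CF₃SO₃H (triflic acid)) ≈ -14
(CH₃)₂CH–OClO₃ loses ClO₄⁻: pKₐ(HClO₄) ≈ -10
(CH₃)₂CH–OH₂⁺ loses H₂O: pKₐ(H₃O⁺) ≈ -1.7
(CH₃)₂CH–F loses F⁻: pKₐ(HF) ≈ 3.2
(CH₃)₂CH–OC(CH₃)₃ loses (CH₃)₃CO⁻: pKₐ(t-BuOH) ≈ 18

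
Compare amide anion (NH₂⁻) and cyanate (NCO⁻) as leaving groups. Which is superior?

cyanate (NCO⁻)

cyanate (NCO⁻) is the better leaving group.
pKₐ(HOCN) ≈ 3.5 versus pKₐ(NH₃) ≈ 38: cyanate (NCO⁻) is the much weaker base.
Resonance between N and O.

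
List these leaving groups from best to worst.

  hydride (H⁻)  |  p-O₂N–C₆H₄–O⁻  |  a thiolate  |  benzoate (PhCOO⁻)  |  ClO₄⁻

Leaving-group ability tracks the stability of the departed species; conjugate-acid pKₐ is the usual yardstick (lower pKₐ → better LG).
ClO₄⁻: pKₐ(HClO₄) ≈ -10
benzoate (PhCOO⁻): pKₐ(C₆H₅COOH) ≈ 4.2
p-O₂N–C₆H₄–O⁻: pKₐ(p-nitrophenol) ≈ 7.2
a thiolate: pKₐ(RSH (a thiol)) ≈ 10.5
hydride (H⁻): pKₐ(H₂) ≈ 36

ClO₄⁻ > benzoate (PhCOO⁻) > p-O₂N–C₆H₄–O⁻ > a thiolate > hydride (H⁻)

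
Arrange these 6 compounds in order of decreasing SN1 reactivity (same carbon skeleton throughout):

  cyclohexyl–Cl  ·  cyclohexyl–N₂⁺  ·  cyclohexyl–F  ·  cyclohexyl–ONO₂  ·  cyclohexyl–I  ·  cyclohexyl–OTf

Same R in every case — rank the leaving groups.
Leaving-group ability tracks the stability of the departed species; conjugate-acid pKₐ is the usual yardstick (lower pKₐ → better LG).
cyclohexyl–N₂⁺ loses N₂: no meaningful conjugate acid; N₂ departs as an exceptionally stable neutral molecule
cyclohexyl–OTf loses OTf⁻: pKₐ(CF₃SO₃H (triflic acid)) ≈ -14
cyclohexyl–I loses I⁻: pKₐ(HI) ≈ -10
cyclohexyl–Cl loses Cl⁻: pKₐ(HCl) ≈ -7
cyclohexyl–ONO₂ loses NO₃⁻: pKₐ(HNO₃) ≈ -1.3
cyclohexyl–F loses F⁻: pKₐ(HF) ≈ 3.2

cyclohexyl–N₂⁺ > cyclohexyl–OTf > cyclohexyl–I > cyclohexyl–Cl > cyclohexyl–ONO₂ > cyclohexyl–F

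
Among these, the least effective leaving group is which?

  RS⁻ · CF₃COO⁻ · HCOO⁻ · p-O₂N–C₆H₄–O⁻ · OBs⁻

OBs⁻: pKₐ(p-BrC₆H₄SO₃H) ≈ -2.8
CF₃COO⁻: pKₐ(CF₃COOH) ≈ 0.2
HCOO⁻: pKₐ(HCOOH) ≈ 3.8
p-O₂N–C₆H₄–O⁻: pKₐ(p-nitrophenol) ≈ 7.2
RS⁻: pKₐ(RSH (a thiol)) ≈ 10.5

RS⁻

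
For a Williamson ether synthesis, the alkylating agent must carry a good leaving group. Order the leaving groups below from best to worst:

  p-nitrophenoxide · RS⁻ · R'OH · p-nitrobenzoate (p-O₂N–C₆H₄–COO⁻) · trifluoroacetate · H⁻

R'OH > trifluoroacetate > p-nitrobenzoate (p-O₂N–C₆H₄–COO⁻) > p-nitrophenoxide > RS⁻ > H⁻

A good leaving group is a weak base: the lower the pKₐ of its conjugate acid, the more readily it departs.
R'OH: pKₐ(R'OH₂⁺) ≈ -2.4
trifluoroacetate: pKₐ(CF₃COOH) ≈ 0.2
p-nitrobenzoate (p-O₂N–C₆H₄–COO⁻): pKₐ(p-nitrobenzoic acid) ≈ 3.4
p-nitrophenoxide: pKₐ(p-nitrophenol) ≈ 7.2
RS⁻: pKₐ(RSH (a thiol)) ≈ 10.5
H⁻: pKₐ(H₂) ≈ 36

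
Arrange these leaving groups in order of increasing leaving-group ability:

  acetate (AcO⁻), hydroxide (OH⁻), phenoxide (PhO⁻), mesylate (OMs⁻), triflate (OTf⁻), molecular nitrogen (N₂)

hydroxide (OH⁻) < phenoxide (PhO⁻) < acetate (AcO⁻) < mesylate (OMs⁻) < triflate (OTf⁻) < molecular nitrogen (N₂)

A good leaving group is a weak base: the lower the pKₐ of its conjugate acid, the more readily it departs.
molecular nitrogen (N₂): no meaningful conjugate acid; N₂ departs as an exceptionally stable neutral molecule
triflate (OTf⁻): pKₐ(CF₃SO₃H (triflic acid)) ≈ -14 — charge spread over three oxygens and a CF₃ group; the premier leaving group in synthesis
mesylate (OMs⁻): pKₐ(CH₃SO₃H (MsOH)) ≈ -1.9
acetate (AcO⁻): pKₐ(CH₃COOH) ≈ 4.8
phenoxide (PhO⁻): pKₐ(C₆H₅OH (phenol)) ≈ 10 — resonance into the ring helps, but still a poor LG
hydroxide (OH⁻): pKₐ(H₂O) ≈ 15.7 — strong base; essentially never leaves without prior activation
Listed from poorest to best leaving group as asked.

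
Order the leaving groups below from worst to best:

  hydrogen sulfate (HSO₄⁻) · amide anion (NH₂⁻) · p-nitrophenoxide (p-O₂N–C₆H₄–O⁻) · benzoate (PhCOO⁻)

amide anion (NH₂⁻) < p-nitrophenoxide (p-O₂N–C₆H₄–O⁻) < benzoate (PhCOO⁻) < hydrogen sulfate (HSO₄⁻)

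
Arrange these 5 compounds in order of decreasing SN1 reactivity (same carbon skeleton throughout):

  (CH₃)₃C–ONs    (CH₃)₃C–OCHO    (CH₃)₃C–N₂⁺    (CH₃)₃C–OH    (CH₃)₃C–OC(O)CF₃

(CH₃)₃C–N₂⁺ > (CH₃)₃C–ONs > (CH₃)₃C–OC(O)CF₃ > (CH₃)₃C–OCHO > (CH₃)₃C–OH

With the same alkyl group throughout, only the leaving group differentiates the rates.
A good leaving group is a weak base: the lower the pKₐ of its conjugate acid, the more readily it departs.
(CH₃)₃C–N₂⁺ loses N₂: no meaningful conjugate acid; N₂ departs as an exceptionally stable neutral molecule
(CH₃)₃C–ONs loses ONs⁻: pKₐ(p-O₂NC₆H₄SO₃H) ≈ -3.5
(CH₃)₃C–OC(O)CF₃ loses CF₃COO⁻: pKₐ(CF₃COOH) ≈ 0.2
(CH₃)₃C–OCHO loses HCOO⁻: pKₐ(HCOOH) ≈ 3.8
(CH₃)₃C–OH loses OH⁻: pKₐ(H₂O) ≈ 15.7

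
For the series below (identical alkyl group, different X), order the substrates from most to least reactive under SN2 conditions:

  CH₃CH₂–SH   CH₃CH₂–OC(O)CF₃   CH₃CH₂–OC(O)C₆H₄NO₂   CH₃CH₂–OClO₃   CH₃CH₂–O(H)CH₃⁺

The skeletons are identical, so relative rate is governed entirely by leaving-group ability.
The more stable X⁻ (or X) is on its own — i.e. the weaker a base it is — the better a leaving group it makes.
CH₃CH₂–OClO₃ loses ClO₄⁻: pKₐ(HClO₄) ≈ -10
CH₃CH₂–O(H)CH₃⁺ loses R'OH: pKₐ(R'OH₂⁺) ≈ -2.4
CH₃CH₂–OC(O)CF₃ loses CF₃COO⁻: pKₐ(CF₃COOH) ≈ 0.2
CH₃CH₂–OC(O)C₆H₄NO₂ loses p-O₂N–C₆H₄–COO⁻: pKₐ(p-nitrobenzoic acid) ≈ 3.4
CH₃CH₂–SH loses HS⁻: pKₐ(H₂S) ≈ 7

CH₃CH₂–OClO₃ > CH₃CH₂–O(H)CH₃⁺ > CH₃CH₂–OC(O)CF₃ > CH₃CH₂–OC(O)C₆H₄NO₂ > CH₃CH₂–SH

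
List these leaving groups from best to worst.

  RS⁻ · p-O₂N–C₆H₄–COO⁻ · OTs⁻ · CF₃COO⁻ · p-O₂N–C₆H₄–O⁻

OTs⁻ > CF₃COO⁻ > p-O₂N–C₆H₄–COO⁻ > p-O₂N–C₆H₄–O⁻ > RS⁻

Rank by basicity of the departing species: weakest base leaves most easily.
OTs⁻: pKₐ(p-CH₃C₆H₄SO₃H (TsOH)) ≈ -2.8 — resonance-delocalised arenesulfonate
CF₃COO⁻: pKₐ(CF₃COOH) ≈ 0.2 — strongly electron-withdrawing CF₃ stabilises the carboxylate
p-O₂N–C₆H₄–COO⁻: pKₐ(p-nitrobenzoic acid) ≈ 3.4 — electron-withdrawing nitro group stabilises the carboxylate
p-O₂N–C₆H₄–O⁻: pKₐ(p-nitrophenol) ≈ 7.2 — nitro group delocalises the charge; the classic chromogenic LG
RS⁻: pKₐ(RSH (a thiol)) ≈ 10.5 — moderately basic; rarely leaves without activation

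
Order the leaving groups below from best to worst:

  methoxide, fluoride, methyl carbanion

fluoride: pKₐ(HF) ≈ 3.2
methoxide: pKₐ(CH₃OH) ≈ 15.5 — strong base; alkoxides do not leave unassisted
methyl carbanion: pKₐ(CH₄) ≈ 48 — unstabilised carbanion; the worst conceivable leaving group

fluoride > methoxide > methyl carbanion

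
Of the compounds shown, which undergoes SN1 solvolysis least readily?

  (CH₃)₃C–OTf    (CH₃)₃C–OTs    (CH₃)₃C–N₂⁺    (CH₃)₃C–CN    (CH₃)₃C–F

(CH₃)₃C–CN

Same R in every case — rank the leaving groups.
A good leaving group is a weak base: the lower the pKₐ of its conjugate acid, the more readily it departs.
(CH₃)₃C–N₂⁺ loses N₂: no meaningful conjugate acid; N₂ departs as an exceptionally stable neutral molecule
(CH₃)₃C–OTf loses OTf⁻: pKₐ(CF₃SO₃H (triflic acid)) ≈ -14
(CH₃)₃C–OTs loses OTs⁻: pKₐ(p-CH₃C₆H₄SO₃H (TsOH)) ≈ -2.8
(CH₃)₃C–F loses F⁻: pKₐ(HF) ≈ 3.2
(CH₃)₃C–CN loses CN⁻: pKₐ(HCN) ≈ 9.2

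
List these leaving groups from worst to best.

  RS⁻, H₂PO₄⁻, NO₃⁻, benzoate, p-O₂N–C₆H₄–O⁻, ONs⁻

RS⁻ < p-O₂N–C₆H₄–O⁻ < benzoate < H₂PO₄⁻ < NO₃⁻ < ONs⁻

The more stable X⁻ (or X) is on its own — i.e. the weaker a base it is — the better a leaving group it makes.
ONs⁻: pKₐ(p-O₂NC₆H₄SO₃H) ≈ -3.5
NO₃⁻: pKₐ(HNO₃) ≈ -1.3
H₂PO₄⁻: pKₐ(H₃PO₄) ≈ 2.1 — moderate base; biological leaving group after further activation
benzoate: pKₐ(C₆H₅COOH) ≈ 4.2 — aryl carboxylate
p-O₂N–C₆H₄–O⁻: pKₐ(p-nitrophenol) ≈ 7.2 — nitro group delocalises the charge; the classic chromogenic LG
RS⁻: pKₐ(RSH (a thiol)) ≈ 10.5 — moderately basic; rarely leaves without activation
Reversing gives the worst-to-best order requested.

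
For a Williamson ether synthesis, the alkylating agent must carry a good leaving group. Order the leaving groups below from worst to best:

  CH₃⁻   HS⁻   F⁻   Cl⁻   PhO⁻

The more stable X⁻ (or X) is on its own — i.e. the weaker a base it is — the better a leaving group it makes.
Cl⁻: pKₐ(HCl) ≈ -7
F⁻: pKₐ(HF) ≈ 3.2
HS⁻: pKₐ(H₂S) ≈ 7
PhO⁻: pKₐ(C₆H₅OH (phenol)) ≈ 10
CH₃⁻: pKₐ(CH₄) ≈ 48
The question asks for worst first, so the sequence is read in increasing leaving-group ability.

CH₃⁻ < PhO⁻ < HS⁻ < F⁻ < Cl⁻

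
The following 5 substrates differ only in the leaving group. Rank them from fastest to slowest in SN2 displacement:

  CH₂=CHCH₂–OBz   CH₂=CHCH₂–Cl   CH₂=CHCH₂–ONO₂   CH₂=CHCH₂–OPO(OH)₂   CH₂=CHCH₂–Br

The skeletons are identical, so relative rate is governed entirely by leaving-group ability.
The more stable X⁻ (or X) is on its own — i.e. the weaker a base it is — the better a leaving group it makes.
CH₂=CHCH₂–Br loses Br⁻: pKₐ(HBr) ≈ -9
CH₂=CHCH₂–Cl loses Cl⁻: pKₐ(HCl) ≈ -7
CH₂=CHCH₂–ONO₂ loses NO₃⁻: pKₐ(HNO₃) ≈ -1.3
CH₂=CHCH₂–OPO(OH)₂ loses H₂PO₄⁻: pKₐ(H₃PO₄) ≈ 2.1
CH₂=CHCH₂–OBz loses PhCOO⁻: pKₐ(C₆H₅COOH) ≈ 4.2

CH₂=CHCH₂–Br > CH₂=CHCH₂–Cl > CH₂=CHCH₂–ONO₂ > CH₂=CHCH₂–OPO(OH)₂ > CH₂=CHCH₂–OBz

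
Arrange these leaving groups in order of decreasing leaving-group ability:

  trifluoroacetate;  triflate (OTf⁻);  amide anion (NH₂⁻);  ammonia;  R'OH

triflate (OTf⁻) > R'OH > trifluoroacetate > ammonia > amide anion (NH₂⁻)

Leaving-group ability tracks the stability of the departed species; conjugate-acid pKₐ is the usual yardstick (lower pKₐ → better LG).
triflate (OTf⁻): pKₐ(CF₃SO₃H (triflic acid)) ≈ -14 — charge spread over three oxygens and a CF₃ group; the premier leaving group in synthesis
R'OH: pKₐ(R'OH₂⁺) ≈ -2.4 — neutral; leaves from a protonated ether (an oxonium ion, R–O(H)R'⁺)
trifluoroacetate: pKₐ(CF₃COOH) ≈ 0.2
ammonia: pKₐ(NH₄⁺) ≈ 9.2
amide anion (NH₂⁻): pKₐ(NH₃) ≈ 38 — extremely strong base; never a leaving group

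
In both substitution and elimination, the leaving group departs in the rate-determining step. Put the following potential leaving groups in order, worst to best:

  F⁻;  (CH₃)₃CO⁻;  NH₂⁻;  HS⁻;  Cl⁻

NH₂⁻ < (CH₃)₃CO⁻ < HS⁻ < F⁻ < Cl⁻

Leaving-group ability tracks the stability of the departed species; conjugate-acid pKₐ is the usual yardstick (lower pKₐ → better LG).
Cl⁻: pKₐ(HCl) ≈ -7 — moderately weak base
F⁻: pKₐ(HF) ≈ 3.2 — small and strongly basic; the poor halide leaving group
HS⁻: pKₐ(H₂S) ≈ 7
(CH₃)₃CO⁻: pKₐ(t-BuOH) ≈ 18
NH₂⁻: pKₐ(NH₃) ≈ 38 — extremely strong base; never a leaving group
The question asks for worst first, so the sequence is read in increasing leaving-group ability.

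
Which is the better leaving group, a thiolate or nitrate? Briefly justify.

nitrate is the better leaving group.
pKₐ(HNO₃) ≈ -1.3 versus pKₐ(RSH (a thiol)) ≈ 10.5: nitrate is the much weaker base.
Resonance-delocalised over three oxygens.

nitrate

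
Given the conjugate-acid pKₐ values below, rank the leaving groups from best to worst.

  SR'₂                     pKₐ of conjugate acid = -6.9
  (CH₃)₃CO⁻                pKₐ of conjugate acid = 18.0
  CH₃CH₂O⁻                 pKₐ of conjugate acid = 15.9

Lower conjugate-acid pKₐ ⇒ weaker base ⇒ better leaving group.
Sorting by the given values: SR'₂ (-6.9), CH₃CH₂O⁻ (15.9), (CH₃)₃CO⁻ (18.0).

SR'₂ > CH₃CH₂O⁻ > (CH₃)₃CO⁻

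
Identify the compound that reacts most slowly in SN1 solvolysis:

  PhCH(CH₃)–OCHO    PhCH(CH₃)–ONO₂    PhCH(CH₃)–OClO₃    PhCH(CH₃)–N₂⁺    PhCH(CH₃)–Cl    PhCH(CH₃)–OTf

The skeletons are identical, so relative rate is governed entirely by leaving-group ability.
A good leaving group is a weak base: the lower the pKₐ of its conjugate acid, the more readily it departs.
PhCH(CH₃)–N₂⁺ loses N₂: no meaningful conjugate acid; N₂ departs as an exceptionally stable neutral molecule
PhCH(CH₃)–OTf loses OTf⁻: pKₐ(CF₃SO₃H (triflic acid)) ≈ -14
PhCH(CH₃)–OClO₃ loses ClO₄⁻: pKₐ(HClO₄) ≈ -10
PhCH(CH₃)–Cl loses Cl⁻: pKₐ(HCl) ≈ -7
PhCH(CH₃)–ONO₂ loses NO₃⁻: pKₐ(HNO₃) ≈ -1.3
PhCH(CH₃)–OCHO loses HCOO⁻: pKₐ(HCOOH) ≈ 3.8

PhCH(CH₃)–OCHO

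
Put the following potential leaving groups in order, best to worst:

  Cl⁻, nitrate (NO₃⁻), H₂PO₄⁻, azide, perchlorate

perchlorate: pKₐ(HClO₄) ≈ -10 — extremely weak base; rarely used for safety reasons
Cl⁻: pKₐ(HCl) ≈ -7 — moderately weak base
nitrate (NO₃⁻): pKₐ(HNO₃) ≈ -1.3
H₂PO₄⁻: pKₐ(H₃PO₄) ≈ 2.1 — moderate base; biological leaving group after further activation
azide: pKₐ(HN₃) ≈ 4.7 — linear, resonance-stabilised

perchlorate > Cl⁻ > nitrate (NO₃⁻) > H₂PO₄⁻ > azide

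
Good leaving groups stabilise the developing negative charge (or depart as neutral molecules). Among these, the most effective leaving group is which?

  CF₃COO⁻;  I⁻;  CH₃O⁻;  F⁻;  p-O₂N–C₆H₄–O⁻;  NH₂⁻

I⁻

I⁻: pKₐ(HI) ≈ -10
CF₃COO⁻: pKₐ(CF₃COOH) ≈ 0.2
F⁻: pKₐ(HF) ≈ 3.2
p-O₂N–C₆H₄–O⁻: pKₐ(p-nitrophenol) ≈ 7.2
CH₃O⁻: pKₐ(CH₃OH) ≈ 15.5
NH₂⁻: pKₐ(NH₃) ≈ 38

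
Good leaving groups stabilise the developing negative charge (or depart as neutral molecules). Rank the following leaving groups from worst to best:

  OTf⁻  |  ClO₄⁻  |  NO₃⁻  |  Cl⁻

NO₃⁻ < Cl⁻ < ClO₄⁻ < OTf⁻

Rank by basicity of the departing species: weakest base leaves most easily.
OTf⁻: pKₐ(CF₃SO₃H (triflic acid)) ≈ -14 — charge spread over three oxygens and a CF₃ group; the premier leaving group in synthesis
ClO₄⁻: pKₐ(HClO₄) ≈ -10 — extremely weak base; rarely used for safety reasons
Cl⁻: pKₐ(HCl) ≈ -7 — moderately weak base
NO₃⁻: pKₐ(HNO₃) ≈ -1.3 — resonance-delocalised over three oxygens
The question asks for worst first, so the sequence is read in increasing leaving-group ability.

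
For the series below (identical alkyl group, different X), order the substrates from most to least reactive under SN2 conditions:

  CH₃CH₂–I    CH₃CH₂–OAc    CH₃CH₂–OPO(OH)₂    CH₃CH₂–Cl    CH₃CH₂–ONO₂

CH₃CH₂–I > CH₃CH₂–Cl > CH₃CH₂–ONO₂ > CH₃CH₂–OPO(OH)₂ > CH₃CH₂–OAc

The skeletons are identical, so relative rate is governed entirely by leaving-group ability.
A good leaving group is a weak base: the lower the pKₐ of its conjugate acid, the more readily it departs.
CH₃CH₂–I loses I⁻: pKₐ(HI) ≈ -10
CH₃CH₂–Cl loses Cl⁻: pKₐ(HCl) ≈ -7
CH₃CH₂–ONO₂ loses NO₃⁻: pKₐ(HNO₃) ≈ -1.3
CH₃CH₂–OPO(OH)₂ loses H₂PO₄⁻: pKₐ(H₃PO₄) ≈ 2.1
CH₃CH₂–OAc loses AcO⁻: pKₐ(CH₃COOH) ≈ 4.8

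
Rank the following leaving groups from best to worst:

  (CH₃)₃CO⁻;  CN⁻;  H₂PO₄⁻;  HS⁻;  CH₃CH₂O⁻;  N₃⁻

H₂PO₄⁻ > N₃⁻ > HS⁻ > CN⁻ > CH₃CH₂O⁻ > (CH₃)₃CO⁻

H₂PO₄⁻: pKₐ(H₃PO₄) ≈ 2.1 — moderate base; biological leaving group after further activation
N₃⁻: pKₐ(HN₃) ≈ 4.7
HS⁻: pKₐ(H₂S) ≈ 7
CN⁻: pKₐ(HCN) ≈ 9.2
CH₃CH₂O⁻: pKₐ(CH₃CH₂OH) ≈ 16
(CH₃)₃CO⁻: pKₐ(t-BuOH) ≈ 18 — bulky, strongly basic alkoxide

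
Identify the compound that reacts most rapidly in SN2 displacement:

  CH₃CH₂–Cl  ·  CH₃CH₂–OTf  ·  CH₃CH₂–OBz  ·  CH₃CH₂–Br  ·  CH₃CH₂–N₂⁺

Same R in every case — rank the leaving groups.
The more stable X⁻ (or X) is on its own — i.e. the weaker a base it is — the better a leaving group it makes.
CH₃CH₂–N₂⁺ loses N₂: no meaningful conjugate acid; N₂ departs as an exceptionally stable neutral molecule
CH₃CH₂–OTf loses OTf⁻: pKₐ(CF₃SO₃H (triflic acid)) ≈ -14
CH₃CH₂–Br loses Br⁻: pKₐ(HBr) ≈ -9
CH₃CH₂–Cl loses Cl⁻: pKₐ(HCl) ≈ -7
CH₃CH₂–OBz loses PhCOO⁻: pKₐ(C₆H₅COOH) ≈ 4.2

CH₃CH₂–N₂⁺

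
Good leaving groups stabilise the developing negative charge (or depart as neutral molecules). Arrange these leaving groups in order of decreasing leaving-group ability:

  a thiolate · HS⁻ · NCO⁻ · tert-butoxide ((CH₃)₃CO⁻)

NCO⁻ > HS⁻ > a thiolate > tert-butoxide ((CH₃)₃CO⁻)

NCO⁻: pKₐ(HOCN) ≈ 3.5
HS⁻: pKₐ(H₂S) ≈ 7
a thiolate: pKₐ(RSH (a thiol)) ≈ 10.5
tert-butoxide ((CH₃)₃CO⁻): pKₐ(t-BuOH) ≈ 18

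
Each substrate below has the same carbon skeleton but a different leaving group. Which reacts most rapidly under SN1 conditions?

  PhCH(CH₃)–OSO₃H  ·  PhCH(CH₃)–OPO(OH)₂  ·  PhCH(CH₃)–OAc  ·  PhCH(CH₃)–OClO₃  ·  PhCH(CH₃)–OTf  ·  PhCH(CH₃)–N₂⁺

PhCH(CH₃)–N₂⁺

The skeletons are identical, so relative rate is governed entirely by leaving-group ability.
Leaving-group ability tracks the stability of the departed species; conjugate-acid pKₐ is the usual yardstick (lower pKₐ → better LG).
PhCH(CH₃)–N₂⁺ loses N₂: no meaningful conjugate acid; N₂ departs as an exceptionally stable neutral molecule
PhCH(CH₃)–OTf loses OTf⁻: pKₐ(CF₃SO₃H (triflic acid)) ≈ -14
PhCH(CH₃)–OClO₃ loses ClO₄⁻: pKₐ(HClO₄) ≈ -10
PhCH(CH₃)–OSO₃H loses HSO₄⁻: pKₐ(H₂SO₄) ≈ -3
PhCH(CH₃)–OPO(OH)₂ loses H₂PO₄⁻: pKₐ(H₃PO₄) ≈ 2.1
PhCH(CH₃)–OAc loses AcO⁻: pKₐ(CH₃COOH) ≈ 4.8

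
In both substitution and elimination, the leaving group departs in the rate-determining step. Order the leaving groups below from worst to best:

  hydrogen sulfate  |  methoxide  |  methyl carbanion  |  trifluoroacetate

methyl carbanion < methoxide < trifluoroacetate < hydrogen sulfate

A good leaving group is a weak base: the lower the pKₐ of its conjugate acid, the more readily it departs.
hydrogen sulfate: pKₐ(H₂SO₄) ≈ -3 — conjugate base of a strong mineral acid
trifluoroacetate: pKₐ(CF₃COOH) ≈ 0.2 — strongly electron-withdrawing CF₃ stabilises the carboxylate
methoxide: pKₐ(CH₃OH) ≈ 15.5 — strong base; alkoxides do not leave unassisted
methyl carbanion: pKₐ(CH₄) ≈ 48 — unstabilised carbanion; the worst conceivable leaving group
Reversing gives the worst-to-best order requested.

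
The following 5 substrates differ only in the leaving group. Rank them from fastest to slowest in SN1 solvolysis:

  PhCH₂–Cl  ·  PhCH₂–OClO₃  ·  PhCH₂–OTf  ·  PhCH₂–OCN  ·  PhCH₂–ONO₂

With the same alkyl group throughout, only the leaving group differentiates the rates.
Rank by basicity of the departing species: weakest base leaves most easily.
PhCH₂–OTf loses OTf⁻: pKₐ(CF₃SO₃H (triflic acid)) ≈ -14
PhCH₂–OClO₃ loses ClO₄⁻: pKₐ(HClO₄) ≈ -10
PhCH₂–Cl loses Cl⁻: pKₐ(HCl) ≈ -7
PhCH₂–ONO₂ loses NO₃⁻: pKₐ(HNO₃) ≈ -1.3
PhCH₂–OCN loses NCO⁻: pKₐ(HOCN) ≈ 3.5

PhCH₂–OTf > PhCH₂–OClO₃ > PhCH₂–Cl > PhCH₂–ONO₂ > PhCH₂–OCN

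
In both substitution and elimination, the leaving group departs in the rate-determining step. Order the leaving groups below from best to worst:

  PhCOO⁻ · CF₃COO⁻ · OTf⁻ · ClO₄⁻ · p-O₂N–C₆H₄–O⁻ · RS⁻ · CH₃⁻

OTf⁻ > ClO₄⁻ > CF₃COO⁻ > PhCOO⁻ > p-O₂N–C₆H₄–O⁻ > RS⁻ > CH₃⁻

OTf⁻: pKₐ(CF₃SO₃H (triflic acid)) ≈ -14
ClO₄⁻: pKₐ(HClO₄) ≈ -10
CF₃COO⁻: pKₐ(CF₃COOH) ≈ 0.2
PhCOO⁻: pKₐ(C₆H₅COOH) ≈ 4.2
p-O₂N–C₆H₄–O⁻: pKₐ(p-nitrophenol) ≈ 7.2
RS⁻: pKₐ(RSH (a thiol)) ≈ 10.5
CH₃⁻: pKₐ(CH₄) ≈ 48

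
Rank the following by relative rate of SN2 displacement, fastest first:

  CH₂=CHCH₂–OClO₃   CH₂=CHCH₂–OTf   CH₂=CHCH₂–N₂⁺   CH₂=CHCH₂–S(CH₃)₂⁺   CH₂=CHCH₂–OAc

CH₂=CHCH₂–N₂⁺ > CH₂=CHCH₂–OTf > CH₂=CHCH₂–OClO₃ > CH₂=CHCH₂–S(CH₃)₂⁺ > CH₂=CHCH₂–OAc

Identical carbon frameworks mean the comparison reduces to leaving-group quality.
The more stable X⁻ (or X) is on its own — i.e. the weaker a base it is — the better a leaving group it makes.
CH₂=CHCH₂–N₂⁺ loses N₂: no meaningful conjugate acid; N₂ departs as an exceptionally stable neutral molecule
CH₂=CHCH₂–OTf loses OTf⁻: pKₐ(CF₃SO₃H (triflic acid)) ≈ -14
CH₂=CHCH₂–OClO₃ loses ClO₄⁻: pKₐ(HClO₄) ≈ -10
CH₂=CHCH₂–S(CH₃)₂⁺ loses SR'₂: pKₐ(R'₂SH⁺) ≈ -7
CH₂=CHCH₂–OAc loses AcO⁻: pKₐ(CH₃COOH) ≈ 4.8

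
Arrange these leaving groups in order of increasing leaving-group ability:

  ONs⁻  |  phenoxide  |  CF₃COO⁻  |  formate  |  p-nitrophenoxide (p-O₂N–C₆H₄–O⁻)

phenoxide < p-nitrophenoxide (p-O₂N–C₆H₄–O⁻) < formate < CF₃COO⁻ < ONs⁻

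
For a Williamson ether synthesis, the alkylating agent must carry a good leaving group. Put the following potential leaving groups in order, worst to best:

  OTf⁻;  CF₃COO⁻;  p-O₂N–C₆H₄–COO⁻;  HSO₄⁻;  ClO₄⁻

p-O₂N–C₆H₄–COO⁻ < CF₃COO⁻ < HSO₄⁻ < ClO₄⁻ < OTf⁻

Leaving-group ability tracks the stability of the departed species; conjugate-acid pKₐ is the usual yardstick (lower pKₐ → better LG).
OTf⁻: pKₐ(CF₃SO₃H (triflic acid)) ≈ -14
ClO₄⁻: pKₐ(HClO₄) ≈ -10
HSO₄⁻: pKₐ(H₂SO₄) ≈ -3
CF₃COO⁻: pKₐ(CF₃COOH) ≈ 0.2
p-O₂N–C₆H₄–COO⁻: pKₐ(p-nitrobenzoic acid) ≈ 3.4 — electron-withdrawing nitro group stabilises the carboxylate
Reversing gives the worst-to-best order requested.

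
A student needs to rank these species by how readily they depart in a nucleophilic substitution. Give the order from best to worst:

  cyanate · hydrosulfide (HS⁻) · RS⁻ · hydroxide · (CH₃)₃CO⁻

cyanate > hydrosulfide (HS⁻) > RS⁻ > hydroxide > (CH₃)₃CO⁻

cyanate: pKₐ(HOCN) ≈ 3.5 — resonance between N and O
hydrosulfide (HS⁻): pKₐ(H₂S) ≈ 7
RS⁻: pKₐ(RSH (a thiol)) ≈ 10.5 — moderately basic; rarely leaves without activation
hydroxide: pKₐ(H₂O) ≈ 15.7
(CH₃)₃CO⁻: pKₐ(t-BuOH) ≈ 18 — bulky, strongly basic alkoxide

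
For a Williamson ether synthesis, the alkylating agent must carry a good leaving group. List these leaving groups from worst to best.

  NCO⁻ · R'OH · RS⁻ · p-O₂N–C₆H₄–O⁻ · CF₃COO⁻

RS⁻ < p-O₂N–C₆H₄–O⁻ < NCO⁻ < CF₃COO⁻ < R'OH

Leaving-group ability tracks the stability of the departed species; conjugate-acid pKₐ is the usual yardstick (lower pKₐ → better LG).
R'OH: pKₐ(R'OH₂⁺) ≈ -2.4 — neutral; leaves from a protonated ether (an oxonium ion, R–O(H)R'⁺)
CF₃COO⁻: pKₐ(CF₃COOH) ≈ 0.2 — strongly electron-withdrawing CF₃ stabilises the carboxylate
NCO⁻: pKₐ(HOCN) ≈ 3.5 — resonance between N and O
p-O₂N–C₆H₄–O⁻: pKₐ(p-nitrophenol) ≈ 7.2
RS⁻: pKₐ(RSH (a thiol)) ≈ 10.5
Listed from poorest to best leaving group as asked.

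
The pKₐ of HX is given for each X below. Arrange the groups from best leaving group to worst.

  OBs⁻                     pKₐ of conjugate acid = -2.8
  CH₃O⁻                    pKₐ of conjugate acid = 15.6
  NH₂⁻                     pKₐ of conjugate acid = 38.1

OBs⁻ > CH₃O⁻ > NH₂⁻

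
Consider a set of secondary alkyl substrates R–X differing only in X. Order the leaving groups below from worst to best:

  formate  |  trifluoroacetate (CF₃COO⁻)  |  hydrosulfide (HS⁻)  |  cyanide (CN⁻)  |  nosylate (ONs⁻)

The more stable X⁻ (or X) is on its own — i.e. the weaker a base it is — the better a leaving group it makes.
nosylate (ONs⁻): pKₐ(p-O₂NC₆H₄SO₃H) ≈ -3.5 — p-nitro group further stabilises the sulfonate
trifluoroacetate (CF₃COO⁻): pKₐ(CF₃COOH) ≈ 0.2
formate: pKₐ(HCOOH) ≈ 3.8 — resonance-stabilised carboxylate
hydrosulfide (HS⁻): pKₐ(H₂S) ≈ 7 — larger and more polarisable than the oxygen analogue
cyanide (CN⁻): pKₐ(HCN) ≈ 9.2 — sp carbon stabilises the charge somewhat, but still a poor LG
The question asks for worst first, so the sequence is read in increasing leaving-group ability.

cyanide (CN⁻) < hydrosulfide (HS⁻) < formate < trifluoroacetate (CF₃COO⁻) < nosylate (ONs⁻)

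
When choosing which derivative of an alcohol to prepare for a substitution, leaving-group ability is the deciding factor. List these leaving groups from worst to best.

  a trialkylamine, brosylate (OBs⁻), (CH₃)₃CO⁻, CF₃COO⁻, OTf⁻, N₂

(CH₃)₃CO⁻ < a trialkylamine < CF₃COO⁻ < brosylate (OBs⁻) < OTf⁻ < N₂

Rank by basicity of the departing species: weakest base leaves most easily.
N₂: no meaningful conjugate acid; N₂ departs as an exceptionally stable neutral molecule
OTf⁻: pKₐ(CF₃SO₃H (triflic acid)) ≈ -14
brosylate (OBs⁻): pKₐ(p-BrC₆H₄SO₃H) ≈ -2.8
CF₃COO⁻: pKₐ(CF₃COOH) ≈ 0.2
a trialkylamine: pKₐ(R'₃NH⁺) ≈ 10.7
(CH₃)₃CO⁻: pKₐ(t-BuOH) ≈ 18
The question asks for worst first, so the sequence is read in increasing leaving-group ability.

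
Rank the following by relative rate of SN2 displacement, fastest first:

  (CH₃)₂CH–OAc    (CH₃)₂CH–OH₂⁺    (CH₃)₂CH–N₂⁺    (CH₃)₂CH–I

(CH₃)₂CH–N₂⁺ > (CH₃)₂CH–I > (CH₃)₂CH–OH₂⁺ > (CH₃)₂CH–OAc

Identical carbon frameworks mean the comparison reduces to leaving-group quality.
The more stable X⁻ (or X) is on its own — i.e. the weaker a base it is — the better a leaving group it makes.
(CH₃)₂CH–N₂⁺ loses N₂: no meaningful conjugate acid; N₂ departs as an exceptionally stable neutral molecule
(CH₃)₂CH–I loses I⁻: pKₐ(HI) ≈ -10
(CH₃)₂CH–OH₂⁺ loses H₂O: pKₐ(H₃O⁺) ≈ -1.7
(CH₃)₂CH–OAc loses AcO⁻: pKₐ(CH₃COOH) ≈ 4.8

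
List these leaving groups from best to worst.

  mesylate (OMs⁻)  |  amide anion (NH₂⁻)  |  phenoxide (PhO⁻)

mesylate (OMs⁻) > phenoxide (PhO⁻) > amide anion (NH₂⁻)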